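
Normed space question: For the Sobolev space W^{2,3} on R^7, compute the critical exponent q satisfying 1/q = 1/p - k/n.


Using the Sobolev embedding formula: 1/q = 1/p - k/n
1/q = 1/3 - 2/7 = 1/21
q = 1/(1/21) = 21

21.0000


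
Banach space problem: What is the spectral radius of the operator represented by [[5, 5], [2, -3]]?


For a 2x2 matrix, eigenvalues satisfy lambda^2 - (trace)*lambda + det = 0
trace = 5 + -3 = 2
det = 5*-3 - 5*2 = -25
discriminant = 2^2 - 4*(-25) = 104
spectral radius = max |eigenvalue| = 6.0990

6.0990


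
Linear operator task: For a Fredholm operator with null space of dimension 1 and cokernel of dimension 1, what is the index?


The Fredholm index is defined as ind(T) = dim(ker T) - dim(coker T)
= 1 - 1
= 0

0


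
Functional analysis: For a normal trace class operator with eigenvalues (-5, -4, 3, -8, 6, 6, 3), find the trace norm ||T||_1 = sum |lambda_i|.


For a normal operator, singular values equal |eigenvalues|.
Trace norm = sum |lambda_i| = 5 + 4 + 3 + 8 + 6 + 6 + 3
= 35

35


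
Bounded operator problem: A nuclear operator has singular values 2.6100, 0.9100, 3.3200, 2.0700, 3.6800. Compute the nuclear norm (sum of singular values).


The nuclear norm is the sum of all singular values.
||T||_1 = 2.6100 + 0.9100 + 3.3200 + 2.0700 + 3.6800
= 12.5900

12.5900


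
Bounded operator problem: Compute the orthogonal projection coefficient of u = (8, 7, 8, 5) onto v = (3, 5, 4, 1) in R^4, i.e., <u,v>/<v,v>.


Computing <u,v> = 8*3 + 7*5 + 8*4 + 5*1 = 96
Computing <v,v> = 3^2 + 5^2 + 4^2 + 1^2 = 51
Projection coefficient = 96/51 = 1.8824

1.8824


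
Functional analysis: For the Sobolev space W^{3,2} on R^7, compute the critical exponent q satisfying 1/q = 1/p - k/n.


Using the Sobolev embedding formula: 1/q = 1/p - k/n
1/q = 1/2 - 3/7 = 1/14
q = 1/(1/14) = 14

14.0000


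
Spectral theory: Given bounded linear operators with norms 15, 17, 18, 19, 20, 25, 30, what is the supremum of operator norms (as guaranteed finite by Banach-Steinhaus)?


By the Uniform Boundedness Principle, the supremum of norms is finite.
sup_k ||T_k|| = max(15, 17, 18, 19, 20, 25, 30) = 30

30


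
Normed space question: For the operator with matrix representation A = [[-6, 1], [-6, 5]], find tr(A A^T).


trace(A * A^T) = sum of squares of all entries
= (-6)^2 + 1^2 + (-6)^2 + 5^2
= 36 + 1 + 36 + 25
= 98

98


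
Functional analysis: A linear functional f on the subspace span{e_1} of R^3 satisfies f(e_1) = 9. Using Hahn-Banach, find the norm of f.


The norm of f is given by ||f|| = sup_{||x||=1} |f(x)|.
On span{e_1}, ||e_1|| = 1, so ||f|| = |f(e_1)| / ||e_1||
= |9| / 1 = 9.0000

9.0000


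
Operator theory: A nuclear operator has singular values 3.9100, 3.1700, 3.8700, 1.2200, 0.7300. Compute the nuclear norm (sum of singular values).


The nuclear norm is the sum of all singular values.
||T||_1 = 3.9100 + 3.1700 + 3.8700 + 1.2200 + 0.7300
= 12.9000

12.9000


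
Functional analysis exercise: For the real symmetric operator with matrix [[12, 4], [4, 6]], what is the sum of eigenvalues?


For a self-adjoint (symmetric) matrix, the eigenvalues are real.
The sum of eigenvalues equals the trace of the matrix.
trace = 12 + 6 = 18

18


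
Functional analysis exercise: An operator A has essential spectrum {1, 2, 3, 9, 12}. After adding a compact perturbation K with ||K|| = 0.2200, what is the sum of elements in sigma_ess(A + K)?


By Weyl's theorem, the essential spectrum is invariant under compact perturbations.
sigma_ess(A + K) = sigma_ess(A) = {1, 2, 3, 9, 12}
Sum = 1 + 2 + 3 + 9 + 12 = 27

27


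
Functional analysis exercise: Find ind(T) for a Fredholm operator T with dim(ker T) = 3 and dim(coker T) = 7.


The Fredholm index is defined as ind(T) = dim(ker T) - dim(coker T)
= 3 - 7
= -4

-4


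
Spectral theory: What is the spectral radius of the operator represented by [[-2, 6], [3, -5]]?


For a 2x2 matrix, eigenvalues satisfy lambda^2 - (trace)*lambda + det = 0
trace = -2 + -5 = -7
det = -2*-5 - 6*3 = -8
discriminant = (-7)^2 - 4*(-8) = 81
spectral radius = max |eigenvalue| = 8.0000

8.0000


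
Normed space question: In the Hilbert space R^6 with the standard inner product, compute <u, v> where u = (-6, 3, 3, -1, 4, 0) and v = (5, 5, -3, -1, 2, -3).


Computing the standard inner product <u, v> = sum u_i * v_i
= -6*5 + 3*5 + 3*-3 + -1*-1 + 4*2 + 0*-3
= -30 + 15 + -9 + 1 + 8 + 0
= -15

-15


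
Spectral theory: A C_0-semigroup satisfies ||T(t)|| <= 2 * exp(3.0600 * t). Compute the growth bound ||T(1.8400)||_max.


||T(1.8400)|| <= 2 * exp(3.0600 * 1.8400)
= 2 * exp(5.6304)
= 2 * 278.7736
= 557.5472

557.5472


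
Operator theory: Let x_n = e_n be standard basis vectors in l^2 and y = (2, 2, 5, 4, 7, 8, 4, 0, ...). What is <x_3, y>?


x_3 = e_3 is the standard basis vector with 1 in position 3.
<x_3, y> = y_3 = 5
As n -> infinity, <x_n, y> -> 0, confirming weak convergence of (x_n) to 0.

5


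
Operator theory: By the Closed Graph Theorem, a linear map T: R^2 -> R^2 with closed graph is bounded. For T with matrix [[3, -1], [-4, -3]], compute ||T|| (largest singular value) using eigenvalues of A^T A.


A^T A = [[25, 9], [9, 10]]
trace(A^T A) = 35, det(A^T A) = 169
discriminant = 35^2 - 4*169 = 549
Largest eigenvalue of A^T A = (trace + sqrt(disc))/2 = 29.2154
||T|| = sqrt(29.2154) = 5.4051

5.4051


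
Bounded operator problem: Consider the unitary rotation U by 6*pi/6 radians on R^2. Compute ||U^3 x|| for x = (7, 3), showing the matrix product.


U is a rotation by theta = 6*pi/6
U^3 = rotation by 3*theta = 18*pi/6 = 6*pi/6 (mod 2*pi)
cos(6*pi/6) = -1.0000, sin(6*pi/6) = 0.0000
U^3 x = (-1.0000 * 7 - 0.0000 * 3, 0.0000 * 7 + -1.0000 * 3)
= (-7.0000, -3.0000)
||U^3 x|| = sqrt((-7.0000)^2 + (-3.0000)^2) = sqrt(58.0000) = 7.6158

7.6158


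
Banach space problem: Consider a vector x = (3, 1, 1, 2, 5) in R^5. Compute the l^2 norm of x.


The l^2 norm = (sum |x_i|^2)^(1/2)
Sum of 2th powers = 9 + 1 + 1 + 4 + 25 = 40
||x||_2 = (40)^(1/2) = 6.3246

6.3246


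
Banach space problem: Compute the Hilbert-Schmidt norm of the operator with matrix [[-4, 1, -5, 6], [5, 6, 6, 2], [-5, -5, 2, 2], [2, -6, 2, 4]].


The Hilbert-Schmidt norm is sqrt(sum of squares of all entries).
Sum of squares = (-4)^2 + 1^2 + (-5)^2 + 6^2 + 5^2 + 6^2 + 6^2 + 2^2 + (-5)^2 + (-5)^2 + 2^2 + 2^2 + 2^2 + (-6)^2 + 2^2 + 4^2
= 16 + 1 + 25 + 36 + 25 + 36 + 36 + 4 + 25 + 25 + 4 + 4 + 4 + 36 + 4 + 16 = 297
||T||_HS = sqrt(297) = 17.2337

17.2337


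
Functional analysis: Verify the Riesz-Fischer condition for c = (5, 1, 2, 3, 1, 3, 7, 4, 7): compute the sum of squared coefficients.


sum |c_n|^2 = 5^2 + 1^2 + 2^2 + 3^2 + 1^2 + 3^2 + 7^2 + 4^2 + 7^2
= 25 + 1 + 4 + 9 + 1 + 9 + 49 + 16 + 49
= 163

163


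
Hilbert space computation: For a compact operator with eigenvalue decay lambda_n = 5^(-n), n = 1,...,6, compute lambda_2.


The eigenvalue formula gives lambda_2 = 1/5^2
= 1/25
= 0.0400

0.0400


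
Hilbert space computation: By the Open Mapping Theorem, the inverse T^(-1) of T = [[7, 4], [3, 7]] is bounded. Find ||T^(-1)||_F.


det(T) = 7*7 - 4*3 = 37
T^(-1) = (1/37) * [[7, -4], [-3, 7]] = [[0.1892, -0.1081], [-0.0811, 0.1892]]
||T^(-1)||_F^2 = 0.1892^2 + (-0.1081)^2 + (-0.0811)^2 + 0.1892^2 = 0.0898
||T^(-1)||_F = sqrt(0.0898) = 0.2997

0.2997


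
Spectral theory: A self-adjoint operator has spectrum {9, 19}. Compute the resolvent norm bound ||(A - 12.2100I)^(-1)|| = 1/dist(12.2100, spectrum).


dist(12.2100, {9, 19}) = min(|12.2100 - 9|, |12.2100 - 19|)
= min(3.2100, 6.7900) = 3.2100
Resolvent bound = 1/3.2100 = 0.3115

0.3115


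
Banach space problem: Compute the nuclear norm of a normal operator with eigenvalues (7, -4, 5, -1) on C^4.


For a normal operator, singular values equal |eigenvalues|.
Trace norm = sum |lambda_i| = 7 + 4 + 5 + 1
= 17

17


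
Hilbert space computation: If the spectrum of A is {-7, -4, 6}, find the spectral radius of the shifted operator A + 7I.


Spectrum of A + 7I = {0, 3, 13}
Spectral radius = max |lambda| over the shifted spectrum
= max(0, 3, 13) = 13

13


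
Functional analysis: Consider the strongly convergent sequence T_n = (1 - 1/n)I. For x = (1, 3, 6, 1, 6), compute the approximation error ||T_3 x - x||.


T_3 x - x = (1 - 1/3)x - x = -x/3
||x|| = sqrt(83) = 9.1104
||T_3 x - x|| = ||x||/3 = 9.1104/3 = 3.0368

3.0368


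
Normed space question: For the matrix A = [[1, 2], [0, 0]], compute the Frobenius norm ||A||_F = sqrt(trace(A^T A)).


||A||_F^2 = sum a_ij^2
= 1^2 + 2^2 + 0^2 + 0^2
= 1 + 4 + 0 + 0 = 5
||A||_F = sqrt(5) = 2.2361

2.2361


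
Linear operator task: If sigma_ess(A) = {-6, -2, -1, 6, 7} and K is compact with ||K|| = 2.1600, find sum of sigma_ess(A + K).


By Weyl's theorem, the essential spectrum is invariant under compact perturbations.
sigma_ess(A + K) = sigma_ess(A) = {-6, -2, -1, 6, 7}
Sum = -6 + -2 + -1 + 6 + 7 = 4

4


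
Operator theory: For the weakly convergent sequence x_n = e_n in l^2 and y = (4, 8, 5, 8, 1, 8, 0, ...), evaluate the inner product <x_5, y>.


x_5 = e_5 is the standard basis vector with 1 in position 5.
<x_5, y> = y_5 = 1
As n -> infinity, <x_n, y> -> 0, confirming weak convergence of (x_n) to 0.

1


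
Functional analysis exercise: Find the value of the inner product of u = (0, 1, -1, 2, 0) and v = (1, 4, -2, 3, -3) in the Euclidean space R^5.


Computing the standard inner product <u, v> = sum u_i * v_i
= 0*1 + 1*4 + -1*-2 + 2*3 + 0*-3
= 0 + 4 + 2 + 6 + 0
= 12

12


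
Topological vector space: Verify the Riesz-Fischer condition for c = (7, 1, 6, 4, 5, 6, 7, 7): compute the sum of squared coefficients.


sum |c_n|^2 = 7^2 + 1^2 + 6^2 + 4^2 + 5^2 + 6^2 + 7^2 + 7^2
= 49 + 1 + 36 + 16 + 25 + 36 + 49 + 49
= 261

261


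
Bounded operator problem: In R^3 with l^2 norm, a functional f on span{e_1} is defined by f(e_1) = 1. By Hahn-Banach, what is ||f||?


The norm of f is given by ||f|| = sup_{||x||=1} |f(x)|.
On span{e_1}, ||e_1|| = 1, so ||f|| = |f(e_1)| / ||e_1||
= |1| / 1 = 1.0000

1.0000


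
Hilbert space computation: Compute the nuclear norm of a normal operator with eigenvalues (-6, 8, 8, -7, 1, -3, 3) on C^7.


For a normal operator, singular values equal |eigenvalues|.
Trace norm = sum |lambda_i| = 6 + 8 + 8 + 7 + 1 + 3 + 3
= 36

36


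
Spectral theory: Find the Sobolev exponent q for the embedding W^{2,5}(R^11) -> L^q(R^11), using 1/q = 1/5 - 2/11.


Using the Sobolev embedding formula: 1/q = 1/p - k/n
1/q = 1/5 - 2/11 = 1/55
q = 1/(1/55) = 55

55.0000


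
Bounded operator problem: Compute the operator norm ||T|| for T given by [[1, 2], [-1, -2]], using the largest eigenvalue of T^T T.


A^T A = [[2, 4], [4, 8]]
trace(A^T A) = 10, det(A^T A) = 0
discriminant = 10^2 - 4*0 = 100
Largest eigenvalue of A^T A = (trace + sqrt(disc))/2 = 10.0000
||T|| = sqrt(10.0000) = 3.1623

3.1623


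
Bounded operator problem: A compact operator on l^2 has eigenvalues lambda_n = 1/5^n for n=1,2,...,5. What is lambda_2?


The eigenvalue formula gives lambda_2 = 1/5^2
= 1/25
= 0.0400

0.0400


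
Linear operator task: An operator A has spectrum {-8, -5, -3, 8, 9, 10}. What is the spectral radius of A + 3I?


Spectrum of A + 3I = {-5, -2, 0, 11, 12, 13}
Spectral radius = max |lambda| over the shifted spectrum
= max(5, 2, 0, 11, 12, 13) = 13

13


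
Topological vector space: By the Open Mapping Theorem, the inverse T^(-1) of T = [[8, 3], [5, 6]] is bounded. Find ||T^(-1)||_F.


det(T) = 8*6 - 3*5 = 33
T^(-1) = (1/33) * [[6, -3], [-5, 8]] = [[0.1818, -0.0909], [-0.1515, 0.2424]]
||T^(-1)||_F^2 = 0.1818^2 + (-0.0909)^2 + (-0.1515)^2 + 0.2424^2 = 0.1230
||T^(-1)||_F = sqrt(0.1230) = 0.3508

0.3508


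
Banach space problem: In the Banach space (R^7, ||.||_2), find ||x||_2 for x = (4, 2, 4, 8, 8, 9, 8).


The l^2 norm = (sum |x_i|^2)^(1/2)
Sum of 2th powers = 16 + 4 + 16 + 64 + 64 + 81 + 64 = 309
||x||_2 = (309)^(1/2) = 17.5784

17.5784


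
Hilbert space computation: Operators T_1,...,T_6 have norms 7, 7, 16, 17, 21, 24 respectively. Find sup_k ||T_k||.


By the Uniform Boundedness Principle, the supremum of norms is finite.
sup_k ||T_k|| = max(7, 7, 16, 17, 21, 24) = 24

24


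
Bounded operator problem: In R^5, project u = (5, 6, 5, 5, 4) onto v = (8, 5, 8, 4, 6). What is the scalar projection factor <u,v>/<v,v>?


Computing <u,v> = 5*8 + 6*5 + 5*8 + 5*4 + 4*6 = 154
Computing <v,v> = 8^2 + 5^2 + 8^2 + 4^2 + 6^2 = 205
Projection coefficient = 154/205 = 0.7512

0.7512


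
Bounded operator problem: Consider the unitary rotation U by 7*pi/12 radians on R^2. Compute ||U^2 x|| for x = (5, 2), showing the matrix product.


U is a rotation by theta = 7*pi/12
U^2 = rotation by 2*theta = 14*pi/12
cos(14*pi/12) = -0.8660, sin(14*pi/12) = -0.5000
U^2 x = (-0.8660 * 5 - -0.5000 * 2, -0.5000 * 5 + -0.8660 * 2)
= (-3.3301, -4.2321)
||U^2 x|| = sqrt((-3.3301)^2 + (-4.2321)^2) = sqrt(29.0000) = 5.3852

5.3852


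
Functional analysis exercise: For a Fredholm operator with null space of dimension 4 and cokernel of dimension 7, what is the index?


The Fredholm index is defined as ind(T) = dim(ker T) - dim(coker T)
= 4 - 7
= -3

-3


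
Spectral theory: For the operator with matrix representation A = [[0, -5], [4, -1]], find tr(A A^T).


trace(A * A^T) = sum of squares of all entries
= 0^2 + (-5)^2 + 4^2 + (-1)^2
= 0 + 25 + 16 + 1
= 42

42


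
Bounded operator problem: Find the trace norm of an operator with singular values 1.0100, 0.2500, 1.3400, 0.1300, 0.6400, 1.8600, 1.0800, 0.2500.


The nuclear norm is the sum of all singular values.
||T||_1 = 1.0100 + 0.2500 + 1.3400 + 0.1300 + 0.6400 + 1.8600 + 1.0800 + 0.2500
= 6.5600

6.5600


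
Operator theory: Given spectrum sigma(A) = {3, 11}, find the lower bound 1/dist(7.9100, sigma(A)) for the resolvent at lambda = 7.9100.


dist(7.9100, {3, 11}) = min(|7.9100 - 3|, |7.9100 - 11|)
= min(4.9100, 3.0900) = 3.0900
Resolvent bound = 1/3.0900 = 0.3236

0.3236


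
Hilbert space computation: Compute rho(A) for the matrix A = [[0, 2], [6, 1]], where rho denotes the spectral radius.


For a 2x2 matrix, eigenvalues satisfy lambda^2 - (trace)*lambda + det = 0
trace = 0 + 1 = 1
det = 0*1 - 2*6 = -12
discriminant = 1^2 - 4*(-12) = 49
spectral radius = max |eigenvalue| = 4.0000

4.0000


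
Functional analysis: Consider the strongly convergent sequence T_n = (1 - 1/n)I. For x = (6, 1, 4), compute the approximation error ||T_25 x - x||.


T_25 x - x = (1 - 1/25)x - x = -x/25
||x|| = sqrt(53) = 7.2801
||T_25 x - x|| = ||x||/25 = 7.2801/25 = 0.2912

0.2912


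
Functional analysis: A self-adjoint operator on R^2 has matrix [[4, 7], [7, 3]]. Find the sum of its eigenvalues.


For a self-adjoint (symmetric) matrix, the eigenvalues are real.
The sum of eigenvalues equals the trace of the matrix.
trace = 4 + 3 = 7

7


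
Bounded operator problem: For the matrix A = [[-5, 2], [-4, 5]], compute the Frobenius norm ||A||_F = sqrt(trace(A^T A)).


||A||_F^2 = sum a_ij^2
= (-5)^2 + 2^2 + (-4)^2 + 5^2
= 25 + 4 + 16 + 25 = 70
||A||_F = sqrt(70) = 8.3666

8.3666


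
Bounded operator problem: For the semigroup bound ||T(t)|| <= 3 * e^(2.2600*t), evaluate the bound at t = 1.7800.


||T(1.7800)|| <= 3 * exp(2.2600 * 1.7800)
= 3 * exp(4.0228)
= 3 * 55.8573
= 167.5719

167.5719


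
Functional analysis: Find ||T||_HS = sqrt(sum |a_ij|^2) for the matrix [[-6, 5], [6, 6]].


The Hilbert-Schmidt norm is sqrt(sum of squares of all entries).
Sum of squares = (-6)^2 + 5^2 + 6^2 + 6^2
= 36 + 25 + 36 + 36 = 133
||T||_HS = sqrt(133) = 11.5326

11.5326


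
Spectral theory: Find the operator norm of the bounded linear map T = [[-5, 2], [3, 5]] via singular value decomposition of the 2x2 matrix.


A^T A = [[34, 5], [5, 29]]
trace(A^T A) = 63, det(A^T A) = 961
discriminant = 63^2 - 4*961 = 125
Largest eigenvalue of A^T A = (trace + sqrt(disc))/2 = 37.0902
||T|| = sqrt(37.0902) = 6.0902

6.0902


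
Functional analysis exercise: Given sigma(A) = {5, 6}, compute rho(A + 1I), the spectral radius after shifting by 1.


Spectrum of A + 1I = {6, 7}
Spectral radius = max |lambda| over the shifted spectrum
= max(6, 7) = 7

7


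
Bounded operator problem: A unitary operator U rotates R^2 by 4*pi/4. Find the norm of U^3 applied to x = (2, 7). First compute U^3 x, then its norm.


U is a rotation by theta = 4*pi/4
U^3 = rotation by 3*theta = 12*pi/4 = 4*pi/4 (mod 2*pi)
cos(4*pi/4) = -1.0000, sin(4*pi/4) = 0.0000
U^3 x = (-1.0000 * 2 - 0.0000 * 7, 0.0000 * 2 + -1.0000 * 7)
= (-2.0000, -7.0000)
||U^3 x|| = sqrt((-2.0000)^2 + (-7.0000)^2) = sqrt(53.0000) = 7.2801

7.2801


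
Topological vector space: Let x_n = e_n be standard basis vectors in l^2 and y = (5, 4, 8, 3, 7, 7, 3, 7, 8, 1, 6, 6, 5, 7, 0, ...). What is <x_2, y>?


x_2 = e_2 is the standard basis vector with 1 in position 2.
<x_2, y> = y_2 = 4
As n -> infinity, <x_n, y> -> 0, confirming weak convergence of (x_n) to 0.

4


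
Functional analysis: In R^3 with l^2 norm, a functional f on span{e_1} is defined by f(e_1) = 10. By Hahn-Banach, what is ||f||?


The norm of f is given by ||f|| = sup_{||x||=1} |f(x)|.
On span{e_1}, ||e_1|| = 1, so ||f|| = |f(e_1)| / ||e_1||
= |10| / 1 = 10.0000

10.0000


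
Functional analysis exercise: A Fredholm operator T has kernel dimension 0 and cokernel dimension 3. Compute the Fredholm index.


The Fredholm index is defined as ind(T) = dim(ker T) - dim(coker T)
= 0 - 3
= -3

-3


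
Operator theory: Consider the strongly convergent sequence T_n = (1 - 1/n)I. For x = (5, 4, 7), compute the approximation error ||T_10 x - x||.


T_10 x - x = (1 - 1/10)x - x = -x/10
||x|| = sqrt(90) = 9.4868
||T_10 x - x|| = ||x||/10 = 9.4868/10 = 0.9487

0.9487


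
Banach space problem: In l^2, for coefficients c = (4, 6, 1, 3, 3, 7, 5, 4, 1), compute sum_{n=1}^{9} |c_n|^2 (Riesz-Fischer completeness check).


sum |c_n|^2 = 4^2 + 6^2 + 1^2 + 3^2 + 3^2 + 7^2 + 5^2 + 4^2 + 1^2
= 16 + 36 + 1 + 9 + 9 + 49 + 25 + 16 + 1
= 162

162


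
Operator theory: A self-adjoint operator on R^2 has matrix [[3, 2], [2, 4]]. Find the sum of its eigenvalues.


For a self-adjoint (symmetric) matrix, the eigenvalues are real.
The sum of eigenvalues equals the trace of the matrix.
trace = 3 + 4 = 7

7


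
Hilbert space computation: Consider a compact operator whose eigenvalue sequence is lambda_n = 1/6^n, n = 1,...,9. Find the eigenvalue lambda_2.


The eigenvalue formula gives lambda_2 = 1/6^2
= 1/36
= 0.0278

0.0278


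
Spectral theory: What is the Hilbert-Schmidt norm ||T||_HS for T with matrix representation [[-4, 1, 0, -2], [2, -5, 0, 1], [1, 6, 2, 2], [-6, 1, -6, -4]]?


The Hilbert-Schmidt norm is sqrt(sum of squares of all entries).
Sum of squares = (-4)^2 + 1^2 + 0^2 + (-2)^2 + 2^2 + (-5)^2 + 0^2 + 1^2 + 1^2 + 6^2 + 2^2 + 2^2 + (-6)^2 + 1^2 + (-6)^2 + (-4)^2
= 16 + 1 + 0 + 4 + 4 + 25 + 0 + 1 + 1 + 36 + 4 + 4 + 36 + 1 + 36 + 16 = 185
||T||_HS = sqrt(185) = 13.6015

13.6015


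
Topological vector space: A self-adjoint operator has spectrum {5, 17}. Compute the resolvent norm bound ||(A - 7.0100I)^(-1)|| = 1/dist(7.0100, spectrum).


dist(7.0100, {5, 17}) = min(|7.0100 - 5|, |7.0100 - 17|)
= min(2.0100, 9.9900) = 2.0100
Resolvent bound = 1/2.0100 = 0.4975

0.4975


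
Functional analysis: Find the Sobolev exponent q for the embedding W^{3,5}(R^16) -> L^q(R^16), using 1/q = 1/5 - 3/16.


Using the Sobolev embedding formula: 1/q = 1/p - k/n
1/q = 1/5 - 3/16 = 1/80
q = 1/(1/80) = 80

80.0000


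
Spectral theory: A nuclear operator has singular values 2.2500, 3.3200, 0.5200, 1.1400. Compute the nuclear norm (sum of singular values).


The nuclear norm is the sum of all singular values.
||T||_1 = 2.2500 + 3.3200 + 0.5200 + 1.1400
= 7.2300

7.2300


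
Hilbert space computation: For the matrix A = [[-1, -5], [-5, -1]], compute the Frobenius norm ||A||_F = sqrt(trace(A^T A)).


||A||_F^2 = sum a_ij^2
= (-1)^2 + (-5)^2 + (-5)^2 + (-1)^2
= 1 + 25 + 25 + 1 = 52
||A||_F = sqrt(52) = 7.2111

7.2111


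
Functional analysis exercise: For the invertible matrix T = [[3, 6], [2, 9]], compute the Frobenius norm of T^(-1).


det(T) = 3*9 - 6*2 = 15
T^(-1) = (1/15) * [[9, -6], [-2, 3]] = [[0.6000, -0.4000], [-0.1333, 0.2000]]
||T^(-1)||_F^2 = 0.6000^2 + (-0.4000)^2 + (-0.1333)^2 + 0.2000^2 = 0.5778
||T^(-1)||_F = sqrt(0.5778) = 0.7601

0.7601


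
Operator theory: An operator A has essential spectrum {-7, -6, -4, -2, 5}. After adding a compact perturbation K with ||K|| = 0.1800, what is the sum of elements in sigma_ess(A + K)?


By Weyl's theorem, the essential spectrum is invariant under compact perturbations.
sigma_ess(A + K) = sigma_ess(A) = {-7, -6, -4, -2, 5}
Sum = -7 + -6 + -4 + -2 + 5 = -14

-14


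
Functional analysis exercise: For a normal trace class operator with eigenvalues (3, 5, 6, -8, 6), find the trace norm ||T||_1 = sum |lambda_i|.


For a normal operator, singular values equal |eigenvalues|.
Trace norm = sum |lambda_i| = 3 + 5 + 6 + 8 + 6
= 28

28


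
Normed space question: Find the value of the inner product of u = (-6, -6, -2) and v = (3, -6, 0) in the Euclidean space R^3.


Computing the standard inner product <u, v> = sum u_i * v_i
= -6*3 + -6*-6 + -2*0
= -18 + 36 + 0
= 18

18


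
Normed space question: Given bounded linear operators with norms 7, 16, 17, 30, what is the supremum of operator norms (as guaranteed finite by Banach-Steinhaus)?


By the Uniform Boundedness Principle, the supremum of norms is finite.
sup_k ||T_k|| = max(7, 16, 17, 30) = 30

30


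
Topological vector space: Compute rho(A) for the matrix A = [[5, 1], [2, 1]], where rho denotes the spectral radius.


For a 2x2 matrix, eigenvalues satisfy lambda^2 - (trace)*lambda + det = 0
trace = 5 + 1 = 6
det = 5*1 - 1*2 = 3
discriminant = 6^2 - 4*(3) = 24
spectral radius = max |eigenvalue| = 5.4495

5.4495


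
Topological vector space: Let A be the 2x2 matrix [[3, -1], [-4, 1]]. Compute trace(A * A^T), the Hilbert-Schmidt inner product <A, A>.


trace(A * A^T) = sum of squares of all entries
= 3^2 + (-1)^2 + (-4)^2 + 1^2
= 9 + 1 + 16 + 1
= 27

27


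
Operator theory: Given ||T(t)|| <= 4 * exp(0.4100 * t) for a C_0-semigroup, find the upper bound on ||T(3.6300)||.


||T(3.6300)|| <= 4 * exp(0.4100 * 3.6300)
= 4 * exp(1.4883)
= 4 * 4.4296
= 17.7182

17.7182


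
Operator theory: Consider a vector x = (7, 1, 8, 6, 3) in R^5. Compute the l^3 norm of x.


The l^3 norm = (sum |x_i|^3)^(1/3)
Sum of 3th powers = 343 + 1 + 512 + 216 + 27 = 1099
||x||_3 = (1099)^(1/3) = 10.3197

10.3197


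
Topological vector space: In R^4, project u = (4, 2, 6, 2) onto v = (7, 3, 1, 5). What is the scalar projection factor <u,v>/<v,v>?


Computing <u,v> = 4*7 + 2*3 + 6*1 + 2*5 = 50
Computing <v,v> = 7^2 + 3^2 + 1^2 + 5^2 = 84
Projection coefficient = 50/84 = 0.5952

0.5952


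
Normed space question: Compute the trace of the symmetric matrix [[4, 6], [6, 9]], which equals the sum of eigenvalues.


For a self-adjoint (symmetric) matrix, the eigenvalues are real.
The sum of eigenvalues equals the trace of the matrix.
trace = 4 + 9 = 13

13


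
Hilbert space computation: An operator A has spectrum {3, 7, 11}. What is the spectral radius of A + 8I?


Spectrum of A + 8I = {11, 15, 19}
Spectral radius = max |lambda| over the shifted spectrum
= max(11, 15, 19) = 19

19


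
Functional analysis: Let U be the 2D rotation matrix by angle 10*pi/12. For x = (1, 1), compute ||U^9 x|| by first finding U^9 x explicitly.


U is a rotation by theta = 10*pi/12
U^9 = rotation by 9*theta = 90*pi/12 = 18*pi/12 (mod 2*pi)
cos(18*pi/12) = 0.0000, sin(18*pi/12) = -1.0000
U^9 x = (0.0000 * 1 - -1.0000 * 1, -1.0000 * 1 + 0.0000 * 1)
= (1.0000, -1.0000)
||U^9 x|| = sqrt(1.0000^2 + (-1.0000)^2) = sqrt(2.0000) = 1.4142

1.4142


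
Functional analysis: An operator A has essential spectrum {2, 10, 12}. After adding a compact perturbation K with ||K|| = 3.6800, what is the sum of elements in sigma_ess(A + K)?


By Weyl's theorem, the essential spectrum is invariant under compact perturbations.
sigma_ess(A + K) = sigma_ess(A) = {2, 10, 12}
Sum = 2 + 10 + 12 = 24

24


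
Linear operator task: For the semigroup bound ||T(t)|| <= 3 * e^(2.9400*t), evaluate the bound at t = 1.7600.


||T(1.7600)|| <= 3 * exp(2.9400 * 1.7600)
= 3 * exp(5.1744)
= 3 * 176.6906
= 530.0717

530.0717


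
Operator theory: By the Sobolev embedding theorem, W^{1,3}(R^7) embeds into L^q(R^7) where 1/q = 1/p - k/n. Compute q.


Using the Sobolev embedding formula: 1/q = 1/p - k/n
1/q = 1/3 - 1/7 = 4/21
q = 1/(4/21) = 21/4 = 5.2500

5.2500


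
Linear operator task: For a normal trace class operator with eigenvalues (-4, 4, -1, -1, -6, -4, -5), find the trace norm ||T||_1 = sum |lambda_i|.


For a normal operator, singular values equal |eigenvalues|.
Trace norm = sum |lambda_i| = 4 + 4 + 1 + 1 + 6 + 4 + 5
= 25

25


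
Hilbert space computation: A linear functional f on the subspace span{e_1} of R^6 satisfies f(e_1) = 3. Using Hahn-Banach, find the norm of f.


The norm of f is given by ||f|| = sup_{||x||=1} |f(x)|.
On span{e_1}, ||e_1|| = 1, so ||f|| = |f(e_1)| / ||e_1||
= |3| / 1 = 3.0000

3.0000


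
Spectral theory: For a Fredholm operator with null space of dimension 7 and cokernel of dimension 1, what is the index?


The Fredholm index is defined as ind(T) = dim(ker T) - dim(coker T)
= 7 - 1
= 6

6


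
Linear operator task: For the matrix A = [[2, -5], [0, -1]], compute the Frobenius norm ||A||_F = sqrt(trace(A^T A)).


||A||_F^2 = sum a_ij^2
= 2^2 + (-5)^2 + 0^2 + (-1)^2
= 4 + 25 + 0 + 1 = 30
||A||_F = sqrt(30) = 5.4772

5.4772


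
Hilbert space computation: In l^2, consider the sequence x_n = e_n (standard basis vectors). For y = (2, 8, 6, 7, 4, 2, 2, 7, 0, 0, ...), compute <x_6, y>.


x_6 = e_6 is the standard basis vector with 1 in position 6.
<x_6, y> = y_6 = 2
As n -> infinity, <x_n, y> -> 0, confirming weak convergence of (x_n) to 0.

2


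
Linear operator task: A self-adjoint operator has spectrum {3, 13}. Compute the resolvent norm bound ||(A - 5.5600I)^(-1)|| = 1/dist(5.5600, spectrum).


dist(5.5600, {3, 13}) = min(|5.5600 - 3|, |5.5600 - 13|)
= min(2.5600, 7.4400) = 2.5600
Resolvent bound = 1/2.5600 = 0.3906

0.3906


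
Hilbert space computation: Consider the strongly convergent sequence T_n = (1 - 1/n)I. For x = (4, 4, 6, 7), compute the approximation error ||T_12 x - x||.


T_12 x - x = (1 - 1/12)x - x = -x/12
||x|| = sqrt(117) = 10.8167
||T_12 x - x|| = ||x||/12 = 10.8167/12 = 0.9014

0.9014


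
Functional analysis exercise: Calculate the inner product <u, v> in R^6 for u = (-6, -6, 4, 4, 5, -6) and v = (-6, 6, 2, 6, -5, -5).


Computing the standard inner product <u, v> = sum u_i * v_i
= -6*-6 + -6*6 + 4*2 + 4*6 + 5*-5 + -6*-5
= 36 + -36 + 8 + 24 + -25 + 30
= 37

37


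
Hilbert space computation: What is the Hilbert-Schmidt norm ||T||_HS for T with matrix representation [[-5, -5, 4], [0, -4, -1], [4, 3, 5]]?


The Hilbert-Schmidt norm is sqrt(sum of squares of all entries).
Sum of squares = (-5)^2 + (-5)^2 + 4^2 + 0^2 + (-4)^2 + (-1)^2 + 4^2 + 3^2 + 5^2
= 25 + 25 + 16 + 0 + 16 + 1 + 16 + 9 + 25 = 133
||T||_HS = sqrt(133) = 11.5326

11.5326


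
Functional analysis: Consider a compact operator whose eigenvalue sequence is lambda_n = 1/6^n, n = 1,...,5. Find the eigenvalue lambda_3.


The eigenvalue formula gives lambda_3 = 1/6^3
= 1/216
= 0.0046

0.0046


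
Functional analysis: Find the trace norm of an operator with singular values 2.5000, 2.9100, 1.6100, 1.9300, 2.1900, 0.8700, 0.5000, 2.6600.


The nuclear norm is the sum of all singular values.
||T||_1 = 2.5000 + 2.9100 + 1.6100 + 1.9300 + 2.1900 + 0.8700 + 0.5000 + 2.6600
= 15.1700

15.1700


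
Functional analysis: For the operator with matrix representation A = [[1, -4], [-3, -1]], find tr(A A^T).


trace(A * A^T) = sum of squares of all entries
= 1^2 + (-4)^2 + (-3)^2 + (-1)^2
= 1 + 16 + 9 + 1
= 27

27


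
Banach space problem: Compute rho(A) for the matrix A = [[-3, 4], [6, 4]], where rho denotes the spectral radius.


For a 2x2 matrix, eigenvalues satisfy lambda^2 - (trace)*lambda + det = 0
trace = -3 + 4 = 1
det = -3*4 - 4*6 = -36
discriminant = 1^2 - 4*(-36) = 145
spectral radius = max |eigenvalue| = 6.5208

6.5208


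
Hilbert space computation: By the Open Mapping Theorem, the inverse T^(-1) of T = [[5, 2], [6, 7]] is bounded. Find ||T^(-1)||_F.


det(T) = 5*7 - 2*6 = 23
T^(-1) = (1/23) * [[7, -2], [-6, 5]] = [[0.3043, -0.0870], [-0.2609, 0.2174]]
||T^(-1)||_F^2 = 0.3043^2 + (-0.0870)^2 + (-0.2609)^2 + 0.2174^2 = 0.2155
||T^(-1)||_F = sqrt(0.2155) = 0.4642

0.4642


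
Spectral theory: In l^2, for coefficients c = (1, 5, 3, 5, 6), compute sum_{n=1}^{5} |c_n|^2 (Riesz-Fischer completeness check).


sum |c_n|^2 = 1^2 + 5^2 + 3^2 + 5^2 + 6^2
= 1 + 25 + 9 + 25 + 36
= 96

96


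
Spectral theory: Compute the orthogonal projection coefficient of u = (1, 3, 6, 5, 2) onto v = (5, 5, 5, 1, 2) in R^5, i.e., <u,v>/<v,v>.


Computing <u,v> = 1*5 + 3*5 + 6*5 + 5*1 + 2*2 = 59
Computing <v,v> = 5^2 + 5^2 + 5^2 + 1^2 + 2^2 = 80
Projection coefficient = 59/80 = 0.7375

0.7375


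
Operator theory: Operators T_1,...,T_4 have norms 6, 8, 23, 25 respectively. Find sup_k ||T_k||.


By the Uniform Boundedness Principle, the supremum of norms is finite.
sup_k ||T_k|| = max(6, 8, 23, 25) = 25

25


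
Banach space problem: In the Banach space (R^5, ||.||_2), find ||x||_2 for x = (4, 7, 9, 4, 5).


The l^2 norm = (sum |x_i|^2)^(1/2)
Sum of 2th powers = 16 + 49 + 81 + 16 + 25 = 187
||x||_2 = (187)^(1/2) = 13.6748

13.6748


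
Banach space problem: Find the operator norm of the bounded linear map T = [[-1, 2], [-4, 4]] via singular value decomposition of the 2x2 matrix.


A^T A = [[17, -18], [-18, 20]]
trace(A^T A) = 37, det(A^T A) = 16
discriminant = 37^2 - 4*16 = 1305
Largest eigenvalue of A^T A = (trace + sqrt(disc))/2 = 36.5624
||T|| = sqrt(36.5624) = 6.0467

6.0467


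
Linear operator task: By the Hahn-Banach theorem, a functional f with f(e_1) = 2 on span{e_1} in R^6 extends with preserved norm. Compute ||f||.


The norm of f is given by ||f|| = sup_{||x||=1} |f(x)|.
On span{e_1}, ||e_1|| = 1, so ||f|| = |f(e_1)| / ||e_1||
= |2| / 1 = 2.0000

2.0000


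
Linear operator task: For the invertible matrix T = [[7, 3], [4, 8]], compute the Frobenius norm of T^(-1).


det(T) = 7*8 - 3*4 = 44
T^(-1) = (1/44) * [[8, -3], [-4, 7]] = [[0.1818, -0.0682], [-0.0909, 0.1591]]
||T^(-1)||_F^2 = 0.1818^2 + (-0.0682)^2 + (-0.0909)^2 + 0.1591^2 = 0.0713
||T^(-1)||_F = sqrt(0.0713) = 0.2670

0.2670


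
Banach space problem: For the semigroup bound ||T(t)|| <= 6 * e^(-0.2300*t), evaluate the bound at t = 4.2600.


||T(4.2600)|| <= 6 * exp(-0.2300 * 4.2600)
= 6 * exp(-0.9798)
= 6 * 0.3754
= 2.2523

2.2523


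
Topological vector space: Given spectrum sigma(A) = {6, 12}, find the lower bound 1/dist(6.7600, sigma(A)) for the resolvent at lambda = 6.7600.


dist(6.7600, {6, 12}) = min(|6.7600 - 6|, |6.7600 - 12|)
= min(0.7600, 5.2400) = 0.7600
Resolvent bound = 1/0.7600 = 1.3158

1.3158


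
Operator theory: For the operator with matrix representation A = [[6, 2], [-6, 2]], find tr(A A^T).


trace(A * A^T) = sum of squares of all entries
= 6^2 + 2^2 + (-6)^2 + 2^2
= 36 + 4 + 36 + 4
= 80

80


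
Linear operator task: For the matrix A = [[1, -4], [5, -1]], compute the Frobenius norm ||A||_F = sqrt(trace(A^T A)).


||A||_F^2 = sum a_ij^2
= 1^2 + (-4)^2 + 5^2 + (-1)^2
= 1 + 16 + 25 + 1 = 43
||A||_F = sqrt(43) = 6.5574

6.5574


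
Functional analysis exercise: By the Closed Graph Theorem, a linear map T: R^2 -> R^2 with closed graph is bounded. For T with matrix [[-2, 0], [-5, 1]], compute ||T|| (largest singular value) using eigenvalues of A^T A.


A^T A = [[29, -5], [-5, 1]]
trace(A^T A) = 30, det(A^T A) = 4
discriminant = 30^2 - 4*4 = 884
Largest eigenvalue of A^T A = (trace + sqrt(disc))/2 = 29.8661
||T|| = sqrt(29.8661) = 5.4650

5.4650


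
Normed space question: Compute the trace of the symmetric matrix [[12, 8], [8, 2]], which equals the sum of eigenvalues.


For a self-adjoint (symmetric) matrix, the eigenvalues are real.
The sum of eigenvalues equals the trace of the matrix.
trace = 12 + 2 = 14

14


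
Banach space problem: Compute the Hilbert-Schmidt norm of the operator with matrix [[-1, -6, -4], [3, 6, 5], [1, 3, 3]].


The Hilbert-Schmidt norm is sqrt(sum of squares of all entries).
Sum of squares = (-1)^2 + (-6)^2 + (-4)^2 + 3^2 + 6^2 + 5^2 + 1^2 + 3^2 + 3^2
= 1 + 36 + 16 + 9 + 36 + 25 + 1 + 9 + 9 = 142
||T||_HS = sqrt(142) = 11.9164

11.9164


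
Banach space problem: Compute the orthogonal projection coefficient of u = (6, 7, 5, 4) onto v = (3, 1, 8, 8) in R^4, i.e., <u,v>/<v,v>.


Computing <u,v> = 6*3 + 7*1 + 5*8 + 4*8 = 97
Computing <v,v> = 3^2 + 1^2 + 8^2 + 8^2 = 138
Projection coefficient = 97/138 = 0.7029

0.7029


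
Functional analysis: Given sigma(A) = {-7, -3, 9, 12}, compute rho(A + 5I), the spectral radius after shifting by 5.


Spectrum of A + 5I = {-2, 2, 14, 17}
Spectral radius = max |lambda| over the shifted spectrum
= max(2, 2, 14, 17) = 17

17


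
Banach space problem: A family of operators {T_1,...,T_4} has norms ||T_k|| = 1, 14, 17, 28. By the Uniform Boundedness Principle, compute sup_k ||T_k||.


By the Uniform Boundedness Principle, the supremum of norms is finite.
sup_k ||T_k|| = max(1, 14, 17, 28) = 28

28


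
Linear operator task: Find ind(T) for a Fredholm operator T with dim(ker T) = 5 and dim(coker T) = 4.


The Fredholm index is defined as ind(T) = dim(ker T) - dim(coker T)
= 5 - 4
= 1

1


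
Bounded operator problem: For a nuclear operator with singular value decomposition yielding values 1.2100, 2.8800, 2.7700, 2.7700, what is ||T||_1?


The nuclear norm is the sum of all singular values.
||T||_1 = 1.2100 + 2.8800 + 2.7700 + 2.7700
= 9.6300

9.6300


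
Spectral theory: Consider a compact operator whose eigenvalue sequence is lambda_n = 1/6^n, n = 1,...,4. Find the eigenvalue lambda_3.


The eigenvalue formula gives lambda_3 = 1/6^3
= 1/216
= 0.0046

0.0046


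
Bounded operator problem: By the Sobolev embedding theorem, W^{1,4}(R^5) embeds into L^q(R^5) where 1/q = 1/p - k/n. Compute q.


Using the Sobolev embedding formula: 1/q = 1/p - k/n
1/q = 1/4 - 1/5 = 1/20
q = 1/(1/20) = 20

20.0000


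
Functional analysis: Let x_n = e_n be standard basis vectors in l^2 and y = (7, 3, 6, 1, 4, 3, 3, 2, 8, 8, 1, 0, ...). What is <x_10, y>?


x_10 = e_10 is the standard basis vector with 1 in position 10.
<x_10, y> = y_10 = 8
As n -> infinity, <x_n, y> -> 0, confirming weak convergence of (x_n) to 0.

8


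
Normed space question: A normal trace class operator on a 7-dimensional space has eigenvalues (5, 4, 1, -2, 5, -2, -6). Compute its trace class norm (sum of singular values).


For a normal operator, singular values equal |eigenvalues|.
Trace norm = sum |lambda_i| = 5 + 4 + 1 + 2 + 5 + 2 + 6
= 25

25


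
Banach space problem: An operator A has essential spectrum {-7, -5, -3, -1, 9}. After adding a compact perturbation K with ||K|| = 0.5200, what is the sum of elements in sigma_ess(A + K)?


By Weyl's theorem, the essential spectrum is invariant under compact perturbations.
sigma_ess(A + K) = sigma_ess(A) = {-7, -5, -3, -1, 9}
Sum = -7 + -5 + -3 + -1 + 9 = -7

-7


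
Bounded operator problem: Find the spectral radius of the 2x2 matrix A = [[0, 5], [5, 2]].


For a 2x2 matrix, eigenvalues satisfy lambda^2 - (trace)*lambda + det = 0
trace = 0 + 2 = 2
det = 0*2 - 5*5 = -25
discriminant = 2^2 - 4*(-25) = 104
spectral radius = max |eigenvalue| = 6.0990

6.0990


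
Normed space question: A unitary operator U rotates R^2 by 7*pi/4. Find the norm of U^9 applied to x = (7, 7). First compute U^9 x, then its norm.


U is a rotation by theta = 7*pi/4
U^9 = rotation by 9*theta = 63*pi/4 = 7*pi/4 (mod 2*pi)
cos(7*pi/4) = 0.7071, sin(7*pi/4) = -0.7071
U^9 x = (0.7071 * 7 - -0.7071 * 7, -0.7071 * 7 + 0.7071 * 7)
= (9.8995, 0.0000)
||U^9 x|| = sqrt(9.8995^2 + 0.0000^2) = sqrt(98.0000) = 9.8995

9.8995


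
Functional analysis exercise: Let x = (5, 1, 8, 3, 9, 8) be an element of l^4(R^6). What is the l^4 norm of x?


The l^4 norm = (sum |x_i|^4)^(1/4)
Sum of 4th powers = 625 + 1 + 4096 + 81 + 6561 + 4096 = 15460
||x||_4 = (15460)^(1/4) = 11.1507

11.1507


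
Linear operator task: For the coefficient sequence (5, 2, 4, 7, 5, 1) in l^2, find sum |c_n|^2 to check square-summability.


sum |c_n|^2 = 5^2 + 2^2 + 4^2 + 7^2 + 5^2 + 1^2
= 25 + 4 + 16 + 49 + 25 + 1
= 120

120


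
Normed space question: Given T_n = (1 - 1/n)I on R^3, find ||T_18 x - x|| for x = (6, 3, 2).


T_18 x - x = (1 - 1/18)x - x = -x/18
||x|| = sqrt(49) = 7.0000
||T_18 x - x|| = ||x||/18 = 7.0000/18 = 0.3889

0.3889


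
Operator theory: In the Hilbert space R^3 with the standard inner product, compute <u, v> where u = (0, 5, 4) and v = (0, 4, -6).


Computing the standard inner product <u, v> = sum u_i * v_i
= 0*0 + 5*4 + 4*-6
= 0 + 20 + -24
= -4

-4


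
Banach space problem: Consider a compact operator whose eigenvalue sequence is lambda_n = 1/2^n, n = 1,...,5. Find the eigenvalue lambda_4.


The eigenvalue formula gives lambda_4 = 1/2^4
= 1/16
= 0.0625

0.0625


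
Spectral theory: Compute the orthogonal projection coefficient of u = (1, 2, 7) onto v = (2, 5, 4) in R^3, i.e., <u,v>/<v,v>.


Computing <u,v> = 1*2 + 2*5 + 7*4 = 40
Computing <v,v> = 2^2 + 5^2 + 4^2 = 45
Projection coefficient = 40/45 = 0.8889

0.8889


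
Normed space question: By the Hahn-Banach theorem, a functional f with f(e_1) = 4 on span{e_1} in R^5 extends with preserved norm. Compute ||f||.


The norm of f is given by ||f|| = sup_{||x||=1} |f(x)|.
On span{e_1}, ||e_1|| = 1, so ||f|| = |f(e_1)| / ||e_1||
= |4| / 1 = 4.0000

4.0000


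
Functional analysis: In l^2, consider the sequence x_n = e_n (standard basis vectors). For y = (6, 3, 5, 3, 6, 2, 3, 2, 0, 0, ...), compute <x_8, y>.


x_8 = e_8 is the standard basis vector with 1 in position 8.
<x_8, y> = y_8 = 2
As n -> infinity, <x_n, y> -> 0, confirming weak convergence of (x_n) to 0.

2


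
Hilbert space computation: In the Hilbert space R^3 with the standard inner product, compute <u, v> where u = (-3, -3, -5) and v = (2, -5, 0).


Computing the standard inner product <u, v> = sum u_i * v_i
= -3*2 + -3*-5 + -5*0
= -6 + 15 + 0
= 9

9


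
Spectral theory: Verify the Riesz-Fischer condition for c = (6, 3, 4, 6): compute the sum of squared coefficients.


sum |c_n|^2 = 6^2 + 3^2 + 4^2 + 6^2
= 36 + 9 + 16 + 36
= 97

97


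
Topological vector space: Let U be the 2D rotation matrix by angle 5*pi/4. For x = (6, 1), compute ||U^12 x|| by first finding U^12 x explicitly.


U is a rotation by theta = 5*pi/4
U^12 = rotation by 12*theta = 60*pi/4 = 4*pi/4 (mod 2*pi)
cos(4*pi/4) = -1.0000, sin(4*pi/4) = 0.0000
U^12 x = (-1.0000 * 6 - 0.0000 * 1, 0.0000 * 6 + -1.0000 * 1)
= (-6.0000, -1.0000)
||U^12 x|| = sqrt((-6.0000)^2 + (-1.0000)^2) = sqrt(37.0000) = 6.0828

6.0828


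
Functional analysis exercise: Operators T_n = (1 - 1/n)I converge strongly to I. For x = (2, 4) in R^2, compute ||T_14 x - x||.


T_14 x - x = (1 - 1/14)x - x = -x/14
||x|| = sqrt(20) = 4.4721
||T_14 x - x|| = ||x||/14 = 4.4721/14 = 0.3194

0.3194


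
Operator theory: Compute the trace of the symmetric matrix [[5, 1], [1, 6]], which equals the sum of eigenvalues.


For a self-adjoint (symmetric) matrix, the eigenvalues are real.
The sum of eigenvalues equals the trace of the matrix.
trace = 5 + 6 = 11

11


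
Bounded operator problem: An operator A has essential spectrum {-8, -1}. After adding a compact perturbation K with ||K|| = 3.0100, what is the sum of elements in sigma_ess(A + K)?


By Weyl's theorem, the essential spectrum is invariant under compact perturbations.
sigma_ess(A + K) = sigma_ess(A) = {-8, -1}
Sum = -8 + -1 = -9

-9
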